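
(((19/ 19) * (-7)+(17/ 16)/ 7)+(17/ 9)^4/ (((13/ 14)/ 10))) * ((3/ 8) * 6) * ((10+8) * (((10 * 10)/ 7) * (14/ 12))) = 31104738725/ 353808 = 87914.18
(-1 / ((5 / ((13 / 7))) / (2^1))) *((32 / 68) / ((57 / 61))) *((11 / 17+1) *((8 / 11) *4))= -1624064 / 906015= -1.79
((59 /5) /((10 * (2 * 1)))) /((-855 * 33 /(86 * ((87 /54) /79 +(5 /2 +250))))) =-20704457 /45592875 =-0.45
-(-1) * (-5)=-5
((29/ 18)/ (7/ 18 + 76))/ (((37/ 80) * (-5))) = -464/ 50875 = -0.01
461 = 461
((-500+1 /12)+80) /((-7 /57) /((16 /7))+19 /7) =-2680748 /16985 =-157.83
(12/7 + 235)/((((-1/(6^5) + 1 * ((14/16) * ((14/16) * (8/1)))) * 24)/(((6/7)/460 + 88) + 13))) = 43650858042/268378145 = 162.65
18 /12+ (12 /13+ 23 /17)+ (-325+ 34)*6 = -770063 /442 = -1742.22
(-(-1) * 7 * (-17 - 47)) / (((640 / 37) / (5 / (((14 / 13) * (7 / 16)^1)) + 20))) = -5550 / 7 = -792.86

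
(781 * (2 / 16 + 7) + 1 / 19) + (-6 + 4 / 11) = 9294717 / 1672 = 5559.04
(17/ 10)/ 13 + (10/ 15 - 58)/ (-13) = 1771/ 390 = 4.54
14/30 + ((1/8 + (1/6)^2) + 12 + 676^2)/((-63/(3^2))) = -164514559/2520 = -65283.56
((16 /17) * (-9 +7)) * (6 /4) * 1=-48 /17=-2.82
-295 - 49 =-344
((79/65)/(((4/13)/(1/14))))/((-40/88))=-869/1400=-0.62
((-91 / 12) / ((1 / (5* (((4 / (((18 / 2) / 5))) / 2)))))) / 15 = -455 / 162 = -2.81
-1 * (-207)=207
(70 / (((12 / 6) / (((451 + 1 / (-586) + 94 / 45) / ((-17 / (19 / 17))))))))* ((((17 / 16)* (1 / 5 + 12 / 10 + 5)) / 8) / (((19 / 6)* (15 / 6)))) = -111.94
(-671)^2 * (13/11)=532103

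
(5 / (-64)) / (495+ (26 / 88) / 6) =-165 / 1045544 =-0.00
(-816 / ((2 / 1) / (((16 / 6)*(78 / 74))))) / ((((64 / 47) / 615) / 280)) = -5365924200 / 37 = -145024978.38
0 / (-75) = 0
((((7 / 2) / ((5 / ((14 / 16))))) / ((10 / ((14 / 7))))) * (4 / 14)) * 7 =49 / 200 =0.24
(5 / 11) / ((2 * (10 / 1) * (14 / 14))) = 1 / 44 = 0.02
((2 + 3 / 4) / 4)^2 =121 / 256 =0.47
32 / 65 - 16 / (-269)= 9648 / 17485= 0.55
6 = 6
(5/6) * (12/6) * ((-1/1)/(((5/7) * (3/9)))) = -7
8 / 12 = 2 / 3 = 0.67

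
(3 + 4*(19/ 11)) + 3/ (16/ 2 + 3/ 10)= 9377/ 913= 10.27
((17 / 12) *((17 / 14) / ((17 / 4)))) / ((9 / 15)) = 85 / 126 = 0.67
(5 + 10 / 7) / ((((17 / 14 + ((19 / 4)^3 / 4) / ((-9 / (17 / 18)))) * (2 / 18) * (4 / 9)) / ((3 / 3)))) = -37791360 / 463709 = -81.50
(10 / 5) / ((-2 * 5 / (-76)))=76 / 5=15.20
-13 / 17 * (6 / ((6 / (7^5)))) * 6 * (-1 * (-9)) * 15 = -176977710 / 17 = -10410453.53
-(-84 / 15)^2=-784 / 25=-31.36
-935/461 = -2.03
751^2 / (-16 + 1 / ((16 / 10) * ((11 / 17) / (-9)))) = -49632088 / 2173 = -22840.35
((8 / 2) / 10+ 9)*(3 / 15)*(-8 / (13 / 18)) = -6768 / 325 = -20.82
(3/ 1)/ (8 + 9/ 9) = 1/ 3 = 0.33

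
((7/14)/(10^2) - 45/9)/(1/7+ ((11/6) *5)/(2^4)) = -2268/325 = -6.98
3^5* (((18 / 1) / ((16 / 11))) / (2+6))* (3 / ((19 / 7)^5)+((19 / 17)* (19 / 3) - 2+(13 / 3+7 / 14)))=20115493349589 / 5387991424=3733.39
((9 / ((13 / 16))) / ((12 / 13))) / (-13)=-12 / 13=-0.92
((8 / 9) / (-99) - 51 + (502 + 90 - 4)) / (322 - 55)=478459 / 237897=2.01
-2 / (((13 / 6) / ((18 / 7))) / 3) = -648 / 91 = -7.12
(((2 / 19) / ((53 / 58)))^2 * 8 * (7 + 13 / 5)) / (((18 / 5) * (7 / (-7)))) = -861184 / 3042147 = -0.28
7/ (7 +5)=7/ 12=0.58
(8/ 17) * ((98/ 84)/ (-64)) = -7/ 816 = -0.01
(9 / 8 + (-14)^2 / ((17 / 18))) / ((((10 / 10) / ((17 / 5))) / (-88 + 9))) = -2241783 / 40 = -56044.58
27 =27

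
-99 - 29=-128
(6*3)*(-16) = -288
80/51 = 1.57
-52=-52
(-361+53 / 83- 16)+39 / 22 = -683999 / 1826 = -374.59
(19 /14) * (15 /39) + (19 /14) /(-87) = 4009 /7917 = 0.51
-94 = -94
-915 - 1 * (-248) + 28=-639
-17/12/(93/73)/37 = -1241/41292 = -0.03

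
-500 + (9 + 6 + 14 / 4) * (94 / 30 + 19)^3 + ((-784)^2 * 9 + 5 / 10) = 38690971991 / 6750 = 5731995.85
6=6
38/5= 7.60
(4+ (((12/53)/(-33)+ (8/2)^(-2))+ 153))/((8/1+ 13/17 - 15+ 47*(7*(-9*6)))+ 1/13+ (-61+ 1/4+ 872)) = -323768315/34964709076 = -0.01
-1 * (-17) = 17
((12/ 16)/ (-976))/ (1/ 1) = -3/ 3904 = -0.00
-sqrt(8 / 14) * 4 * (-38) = 304 * sqrt(7) / 7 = 114.90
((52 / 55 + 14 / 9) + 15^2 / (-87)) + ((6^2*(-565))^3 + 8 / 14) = -845578793422391141 / 100485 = -8414975303999.51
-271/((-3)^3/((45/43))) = 1355/129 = 10.50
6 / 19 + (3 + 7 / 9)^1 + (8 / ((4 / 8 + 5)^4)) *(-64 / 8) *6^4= -86.55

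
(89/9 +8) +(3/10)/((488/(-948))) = 190021/10980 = 17.31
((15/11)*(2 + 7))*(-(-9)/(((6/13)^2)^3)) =24134045/2112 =11427.10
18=18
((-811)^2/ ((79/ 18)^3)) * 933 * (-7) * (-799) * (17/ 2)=170139288582531828/ 493039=345082820187.72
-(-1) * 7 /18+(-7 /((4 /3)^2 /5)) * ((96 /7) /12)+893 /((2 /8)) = 31949 /9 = 3549.89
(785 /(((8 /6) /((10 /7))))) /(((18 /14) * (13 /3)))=150.96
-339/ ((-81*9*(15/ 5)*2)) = 113/ 1458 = 0.08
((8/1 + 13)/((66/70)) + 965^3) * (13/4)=32126099265/11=2920554478.64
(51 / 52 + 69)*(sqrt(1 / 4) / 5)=3639 / 520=7.00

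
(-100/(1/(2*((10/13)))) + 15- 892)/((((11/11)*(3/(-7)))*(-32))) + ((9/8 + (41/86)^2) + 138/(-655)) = -37294574767/503815520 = -74.02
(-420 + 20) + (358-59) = -101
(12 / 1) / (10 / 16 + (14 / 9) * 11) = 864 / 1277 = 0.68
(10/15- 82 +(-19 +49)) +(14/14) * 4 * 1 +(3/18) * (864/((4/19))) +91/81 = 51661/81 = 637.79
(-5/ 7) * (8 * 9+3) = -375/ 7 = -53.57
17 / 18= 0.94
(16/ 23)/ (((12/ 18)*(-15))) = -8/ 115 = -0.07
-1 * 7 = -7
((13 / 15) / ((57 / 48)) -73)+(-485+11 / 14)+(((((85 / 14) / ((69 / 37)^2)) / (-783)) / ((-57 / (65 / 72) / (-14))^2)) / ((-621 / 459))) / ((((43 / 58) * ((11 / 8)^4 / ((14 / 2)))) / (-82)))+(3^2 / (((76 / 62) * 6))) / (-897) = -496138465500497759177533 / 891528222868523980740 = -556.50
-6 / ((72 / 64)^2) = -128 / 27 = -4.74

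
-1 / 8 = -0.12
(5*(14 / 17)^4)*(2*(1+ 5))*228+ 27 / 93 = 16292208969 / 2589151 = 6292.49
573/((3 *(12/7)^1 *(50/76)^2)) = 482657/1875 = 257.42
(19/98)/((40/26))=247/1960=0.13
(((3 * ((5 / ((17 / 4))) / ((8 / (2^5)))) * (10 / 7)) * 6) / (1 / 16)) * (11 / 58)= 1267200 / 3451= 367.20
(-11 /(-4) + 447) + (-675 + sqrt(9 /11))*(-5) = 3820.23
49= 49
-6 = -6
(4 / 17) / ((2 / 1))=2 / 17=0.12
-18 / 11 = -1.64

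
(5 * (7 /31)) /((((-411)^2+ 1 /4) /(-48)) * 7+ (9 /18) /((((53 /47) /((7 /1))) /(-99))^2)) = 2696640 /392183346173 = 0.00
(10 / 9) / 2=5 / 9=0.56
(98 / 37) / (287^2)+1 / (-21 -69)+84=83.99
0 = 0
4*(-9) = -36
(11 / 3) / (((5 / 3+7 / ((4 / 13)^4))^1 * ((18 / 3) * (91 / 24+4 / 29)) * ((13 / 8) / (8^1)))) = 20905984 / 21370723855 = 0.00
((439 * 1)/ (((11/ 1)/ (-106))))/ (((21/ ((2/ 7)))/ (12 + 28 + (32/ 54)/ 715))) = -71868598688/ 31216185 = -2302.29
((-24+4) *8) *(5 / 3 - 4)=373.33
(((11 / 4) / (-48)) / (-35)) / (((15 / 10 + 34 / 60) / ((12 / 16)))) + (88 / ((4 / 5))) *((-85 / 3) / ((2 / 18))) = -1558233567 / 55552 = -28050.00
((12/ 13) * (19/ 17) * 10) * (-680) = -91200/ 13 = -7015.38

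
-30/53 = -0.57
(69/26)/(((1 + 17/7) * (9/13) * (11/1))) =0.10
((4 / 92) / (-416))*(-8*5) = 5 / 1196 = 0.00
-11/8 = -1.38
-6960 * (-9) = 62640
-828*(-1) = 828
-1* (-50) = 50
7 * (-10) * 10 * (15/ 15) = -700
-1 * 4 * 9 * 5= -180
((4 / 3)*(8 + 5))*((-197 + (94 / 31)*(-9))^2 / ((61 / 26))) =65361370568 / 175863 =371660.73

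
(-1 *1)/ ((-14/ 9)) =0.64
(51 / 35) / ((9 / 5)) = 17 / 21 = 0.81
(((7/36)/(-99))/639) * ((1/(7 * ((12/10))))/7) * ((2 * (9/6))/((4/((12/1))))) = -5/10627848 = -0.00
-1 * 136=-136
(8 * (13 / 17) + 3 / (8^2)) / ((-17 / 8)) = -6707 / 2312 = -2.90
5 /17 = 0.29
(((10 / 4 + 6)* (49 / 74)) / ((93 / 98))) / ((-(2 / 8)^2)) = -326536 / 3441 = -94.90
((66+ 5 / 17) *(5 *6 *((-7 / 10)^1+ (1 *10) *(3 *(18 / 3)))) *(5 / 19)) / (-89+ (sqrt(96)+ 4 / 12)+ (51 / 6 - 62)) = -155129983470 / 233901419 - 4364735760 *sqrt(6) / 233901419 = -708.94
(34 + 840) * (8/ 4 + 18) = 17480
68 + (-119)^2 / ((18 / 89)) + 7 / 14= 630781 / 9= 70086.78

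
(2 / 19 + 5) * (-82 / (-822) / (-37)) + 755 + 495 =361162273 / 288933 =1249.99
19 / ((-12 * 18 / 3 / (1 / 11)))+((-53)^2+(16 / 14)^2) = 109061429 / 38808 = 2810.28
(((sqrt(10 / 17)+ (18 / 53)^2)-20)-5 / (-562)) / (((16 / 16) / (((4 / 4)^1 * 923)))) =-28960995921 / 1578658+ 923 * sqrt(170) / 17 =-17637.42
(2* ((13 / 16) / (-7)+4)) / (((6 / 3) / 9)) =3915 / 112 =34.96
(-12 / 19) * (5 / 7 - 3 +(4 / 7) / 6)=184 / 133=1.38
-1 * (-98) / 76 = 49 / 38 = 1.29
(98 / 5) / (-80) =-49 / 200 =-0.24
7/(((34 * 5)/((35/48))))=49/1632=0.03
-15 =-15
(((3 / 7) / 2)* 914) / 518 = 1371 / 3626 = 0.38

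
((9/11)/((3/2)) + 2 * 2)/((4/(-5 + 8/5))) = -85/22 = -3.86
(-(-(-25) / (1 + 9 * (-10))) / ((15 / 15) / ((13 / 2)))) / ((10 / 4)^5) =208 / 11125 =0.02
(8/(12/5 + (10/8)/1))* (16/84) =640/1533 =0.42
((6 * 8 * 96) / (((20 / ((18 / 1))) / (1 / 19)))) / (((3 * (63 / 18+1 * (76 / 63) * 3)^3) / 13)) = 512096256 / 195341185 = 2.62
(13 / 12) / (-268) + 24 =77171 / 3216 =24.00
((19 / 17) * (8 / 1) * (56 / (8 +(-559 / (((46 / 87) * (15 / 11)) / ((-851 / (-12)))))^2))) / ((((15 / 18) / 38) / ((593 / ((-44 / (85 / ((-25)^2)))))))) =-165723328512 / 11971294781140475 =-0.00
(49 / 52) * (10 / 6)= 245 / 156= 1.57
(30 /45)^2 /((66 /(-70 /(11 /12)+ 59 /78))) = -64871 /127413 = -0.51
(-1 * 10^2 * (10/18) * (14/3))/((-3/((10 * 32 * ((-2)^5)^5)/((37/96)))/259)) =-16836271800320000/27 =-623565622234074.07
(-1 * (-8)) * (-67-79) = -1168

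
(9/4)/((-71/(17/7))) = -0.08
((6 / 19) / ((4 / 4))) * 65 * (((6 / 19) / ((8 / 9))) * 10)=26325 / 361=72.92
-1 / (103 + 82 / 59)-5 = -30854 / 6159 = -5.01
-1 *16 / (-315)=16 / 315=0.05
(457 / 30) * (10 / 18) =457 / 54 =8.46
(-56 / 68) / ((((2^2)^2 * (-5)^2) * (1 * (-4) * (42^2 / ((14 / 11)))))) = 1 / 2692800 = 0.00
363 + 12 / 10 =1821 / 5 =364.20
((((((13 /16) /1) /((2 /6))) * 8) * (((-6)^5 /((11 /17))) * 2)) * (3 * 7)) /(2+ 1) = -36088416 /11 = -3280765.09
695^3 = 335702375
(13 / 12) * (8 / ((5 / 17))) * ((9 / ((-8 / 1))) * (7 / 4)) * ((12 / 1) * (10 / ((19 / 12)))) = -83538 / 19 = -4396.74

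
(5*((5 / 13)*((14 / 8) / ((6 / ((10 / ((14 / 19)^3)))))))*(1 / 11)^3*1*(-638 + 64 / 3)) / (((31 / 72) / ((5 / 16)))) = -3965359375 / 841064224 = -4.71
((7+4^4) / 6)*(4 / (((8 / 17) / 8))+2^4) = 3682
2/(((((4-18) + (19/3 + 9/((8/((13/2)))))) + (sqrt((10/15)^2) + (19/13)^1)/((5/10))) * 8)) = 0.06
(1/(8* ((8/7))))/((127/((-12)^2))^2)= 2268/16129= 0.14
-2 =-2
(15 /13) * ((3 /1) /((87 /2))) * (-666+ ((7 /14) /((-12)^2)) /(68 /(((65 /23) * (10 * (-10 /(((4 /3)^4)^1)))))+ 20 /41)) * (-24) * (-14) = -17807.45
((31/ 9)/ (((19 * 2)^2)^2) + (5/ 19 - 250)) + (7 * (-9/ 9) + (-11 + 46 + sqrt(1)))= -4142396993/ 18766224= -220.74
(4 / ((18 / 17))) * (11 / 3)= 374 / 27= 13.85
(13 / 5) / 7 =13 / 35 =0.37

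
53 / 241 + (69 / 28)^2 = 1188953 / 188944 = 6.29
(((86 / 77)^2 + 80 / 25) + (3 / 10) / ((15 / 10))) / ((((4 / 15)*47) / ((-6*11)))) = -1239957 / 50666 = -24.47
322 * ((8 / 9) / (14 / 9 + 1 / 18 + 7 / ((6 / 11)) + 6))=14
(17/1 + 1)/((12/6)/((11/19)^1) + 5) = 2.13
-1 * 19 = -19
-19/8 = -2.38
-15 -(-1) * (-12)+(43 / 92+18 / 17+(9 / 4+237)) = 167173 / 782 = 213.78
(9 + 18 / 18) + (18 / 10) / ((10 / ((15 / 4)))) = 427 / 40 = 10.68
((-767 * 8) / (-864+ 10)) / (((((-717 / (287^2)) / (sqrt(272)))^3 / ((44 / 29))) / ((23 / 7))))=-38526544965012549372928 * sqrt(17) / 652056607197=-243612306857.38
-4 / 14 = -2 / 7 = -0.29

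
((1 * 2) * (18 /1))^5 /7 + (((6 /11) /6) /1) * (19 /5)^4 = 415705872247 /48125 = 8638044.10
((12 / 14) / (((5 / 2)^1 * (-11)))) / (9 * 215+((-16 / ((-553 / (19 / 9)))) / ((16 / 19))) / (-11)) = -2133 / 132418855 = -0.00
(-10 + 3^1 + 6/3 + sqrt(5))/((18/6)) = -5/3 + sqrt(5)/3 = -0.92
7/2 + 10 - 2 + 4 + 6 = 43/2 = 21.50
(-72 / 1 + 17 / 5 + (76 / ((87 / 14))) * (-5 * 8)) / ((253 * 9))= -242641 / 990495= -0.24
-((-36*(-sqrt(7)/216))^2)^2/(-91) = 7/16848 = 0.00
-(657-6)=-651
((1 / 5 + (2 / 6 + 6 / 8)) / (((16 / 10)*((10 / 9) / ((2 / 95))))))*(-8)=-231 / 1900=-0.12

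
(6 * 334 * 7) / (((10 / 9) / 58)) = 732261.60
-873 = -873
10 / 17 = 0.59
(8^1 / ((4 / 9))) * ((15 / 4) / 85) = 27 / 34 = 0.79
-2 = -2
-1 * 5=-5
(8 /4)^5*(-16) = -512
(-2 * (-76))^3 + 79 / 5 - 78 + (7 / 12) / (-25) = 1053523733 / 300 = 3511745.78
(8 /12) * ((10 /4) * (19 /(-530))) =-19 /318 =-0.06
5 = 5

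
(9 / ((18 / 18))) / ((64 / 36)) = 81 / 16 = 5.06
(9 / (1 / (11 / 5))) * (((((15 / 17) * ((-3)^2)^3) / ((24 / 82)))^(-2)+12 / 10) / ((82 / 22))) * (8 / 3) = 25942955877872 / 1526143548375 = 17.00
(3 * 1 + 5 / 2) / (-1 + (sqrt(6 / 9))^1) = -33 / 2-11 * sqrt(6) / 2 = -29.97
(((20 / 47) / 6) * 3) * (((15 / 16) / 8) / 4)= 75 / 12032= 0.01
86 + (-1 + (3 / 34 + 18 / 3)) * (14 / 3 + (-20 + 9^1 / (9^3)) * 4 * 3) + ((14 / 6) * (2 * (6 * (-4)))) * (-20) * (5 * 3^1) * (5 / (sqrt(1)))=76602199 / 459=166889.32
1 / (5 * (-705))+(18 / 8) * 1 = 31721 / 14100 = 2.25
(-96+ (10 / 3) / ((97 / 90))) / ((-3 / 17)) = 51068 / 97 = 526.47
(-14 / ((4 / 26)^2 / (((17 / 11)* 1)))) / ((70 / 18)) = -25857 / 110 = -235.06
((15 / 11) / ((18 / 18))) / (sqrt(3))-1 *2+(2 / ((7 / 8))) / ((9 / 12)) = 5 *sqrt(3) / 11+22 / 21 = 1.83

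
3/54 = 0.06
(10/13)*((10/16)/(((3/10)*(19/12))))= 250/247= 1.01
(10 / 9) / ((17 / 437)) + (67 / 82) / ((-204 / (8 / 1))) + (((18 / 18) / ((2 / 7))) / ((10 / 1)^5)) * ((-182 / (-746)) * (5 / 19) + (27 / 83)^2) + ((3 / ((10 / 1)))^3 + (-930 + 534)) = -11253401600911269551 / 30626255763900000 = -367.44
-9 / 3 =-3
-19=-19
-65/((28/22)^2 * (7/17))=-133705/1372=-97.45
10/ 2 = 5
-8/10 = -4/5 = -0.80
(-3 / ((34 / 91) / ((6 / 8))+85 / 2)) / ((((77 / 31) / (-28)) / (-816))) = -9749376 / 15191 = -641.79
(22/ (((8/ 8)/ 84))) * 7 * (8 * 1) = 103488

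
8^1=8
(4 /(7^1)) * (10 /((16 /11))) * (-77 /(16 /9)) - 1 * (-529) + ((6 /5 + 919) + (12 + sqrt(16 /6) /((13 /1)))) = 1291.17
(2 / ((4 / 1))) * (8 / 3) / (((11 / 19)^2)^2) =521284 / 43923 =11.87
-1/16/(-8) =1/128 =0.01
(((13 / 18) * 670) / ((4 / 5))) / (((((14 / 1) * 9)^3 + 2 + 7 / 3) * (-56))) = -21775 / 4032766752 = -0.00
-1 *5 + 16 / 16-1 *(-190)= 186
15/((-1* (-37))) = 15/37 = 0.41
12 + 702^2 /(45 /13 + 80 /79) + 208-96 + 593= 509404323 /4595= 110860.57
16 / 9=1.78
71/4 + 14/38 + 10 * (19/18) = 19613/684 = 28.67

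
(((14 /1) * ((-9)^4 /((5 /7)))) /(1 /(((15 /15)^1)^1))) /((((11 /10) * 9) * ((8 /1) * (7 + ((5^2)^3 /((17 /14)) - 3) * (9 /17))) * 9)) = 1147041 /43346908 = 0.03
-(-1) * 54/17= 3.18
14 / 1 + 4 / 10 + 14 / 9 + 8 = 1078 / 45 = 23.96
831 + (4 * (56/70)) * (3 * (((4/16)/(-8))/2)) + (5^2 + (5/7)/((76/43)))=569409/665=856.25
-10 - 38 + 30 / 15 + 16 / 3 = -122 / 3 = -40.67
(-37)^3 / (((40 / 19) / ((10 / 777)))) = -26011 / 84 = -309.65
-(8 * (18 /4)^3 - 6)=-723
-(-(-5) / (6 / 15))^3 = -15625 / 8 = -1953.12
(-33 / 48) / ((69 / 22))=-121 / 552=-0.22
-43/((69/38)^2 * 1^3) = -62092/4761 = -13.04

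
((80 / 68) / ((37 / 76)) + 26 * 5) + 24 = 98386 / 629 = 156.42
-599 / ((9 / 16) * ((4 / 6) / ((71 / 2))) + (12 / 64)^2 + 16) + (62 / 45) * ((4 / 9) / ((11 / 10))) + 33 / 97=-918360376843 / 25206175269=-36.43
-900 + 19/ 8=-7181/ 8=-897.62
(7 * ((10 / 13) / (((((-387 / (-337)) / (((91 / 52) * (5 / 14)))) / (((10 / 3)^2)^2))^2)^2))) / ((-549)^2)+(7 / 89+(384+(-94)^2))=3227145865239272185444277588711 / 336714627574987086366091917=9584.22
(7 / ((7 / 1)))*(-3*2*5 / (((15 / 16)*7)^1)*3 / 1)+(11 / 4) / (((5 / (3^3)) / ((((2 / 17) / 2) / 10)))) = -324321 / 23800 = -13.63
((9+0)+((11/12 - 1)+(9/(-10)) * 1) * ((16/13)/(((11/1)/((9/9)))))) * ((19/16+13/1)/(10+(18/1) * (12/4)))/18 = 0.11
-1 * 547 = -547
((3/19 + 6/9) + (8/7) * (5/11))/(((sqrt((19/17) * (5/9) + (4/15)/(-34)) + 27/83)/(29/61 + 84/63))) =-371935105965/238569385208 + 13451247841 * sqrt(39865)/715708155624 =2.19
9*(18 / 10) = 81 / 5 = 16.20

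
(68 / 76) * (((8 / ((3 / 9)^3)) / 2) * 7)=12852 / 19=676.42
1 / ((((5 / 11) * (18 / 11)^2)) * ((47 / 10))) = 1331 / 7614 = 0.17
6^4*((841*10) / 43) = 10899360 / 43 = 253473.49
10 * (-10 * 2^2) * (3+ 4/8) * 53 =-74200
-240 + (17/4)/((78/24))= -3103/13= -238.69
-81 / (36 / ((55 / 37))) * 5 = -2475 / 148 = -16.72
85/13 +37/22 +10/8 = 5417/572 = 9.47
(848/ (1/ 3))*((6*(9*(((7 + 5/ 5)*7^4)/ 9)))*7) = 2052336384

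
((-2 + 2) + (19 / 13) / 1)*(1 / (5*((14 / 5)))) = 19 / 182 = 0.10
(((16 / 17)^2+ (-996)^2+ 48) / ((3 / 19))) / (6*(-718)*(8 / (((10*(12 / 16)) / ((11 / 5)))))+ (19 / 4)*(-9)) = -544742828800 / 880194873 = -618.89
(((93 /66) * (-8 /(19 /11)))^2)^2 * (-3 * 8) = -5674113024 /130321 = -43539.51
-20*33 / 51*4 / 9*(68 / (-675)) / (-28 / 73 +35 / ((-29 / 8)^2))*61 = 15.50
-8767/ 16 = -547.94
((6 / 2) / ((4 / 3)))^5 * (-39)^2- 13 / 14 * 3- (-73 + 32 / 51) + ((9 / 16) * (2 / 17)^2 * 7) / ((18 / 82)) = 545512308653 / 6214656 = 87778.36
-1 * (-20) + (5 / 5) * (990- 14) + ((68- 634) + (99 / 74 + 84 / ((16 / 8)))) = 35027 / 74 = 473.34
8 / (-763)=-8 / 763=-0.01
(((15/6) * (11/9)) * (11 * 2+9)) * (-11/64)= -18755/1152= -16.28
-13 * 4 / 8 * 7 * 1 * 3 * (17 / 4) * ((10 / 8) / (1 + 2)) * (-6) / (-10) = -4641 / 32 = -145.03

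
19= 19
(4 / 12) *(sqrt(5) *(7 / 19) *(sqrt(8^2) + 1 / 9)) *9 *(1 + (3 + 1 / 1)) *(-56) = -143080 *sqrt(5) / 57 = -5612.92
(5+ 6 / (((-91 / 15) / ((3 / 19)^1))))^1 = 8375 / 1729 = 4.84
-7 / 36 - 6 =-6.19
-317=-317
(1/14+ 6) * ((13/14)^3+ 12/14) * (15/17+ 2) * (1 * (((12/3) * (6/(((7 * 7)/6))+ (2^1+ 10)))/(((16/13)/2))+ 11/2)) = 196766995/76832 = 2561.00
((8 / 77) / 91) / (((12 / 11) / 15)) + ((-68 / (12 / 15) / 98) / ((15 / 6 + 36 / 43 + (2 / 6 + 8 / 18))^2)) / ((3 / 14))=-3171814 / 14201915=-0.22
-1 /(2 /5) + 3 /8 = -17 /8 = -2.12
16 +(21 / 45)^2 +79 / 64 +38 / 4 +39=949711 / 14400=65.95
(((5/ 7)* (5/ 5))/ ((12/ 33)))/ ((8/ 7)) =55/ 32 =1.72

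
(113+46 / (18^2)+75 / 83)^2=2351490370849 / 180794916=13006.40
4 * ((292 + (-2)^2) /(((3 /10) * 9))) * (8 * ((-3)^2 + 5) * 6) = 2652160 /9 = 294684.44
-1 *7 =-7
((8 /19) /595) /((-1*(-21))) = 8 /237405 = 0.00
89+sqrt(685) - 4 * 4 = sqrt(685)+73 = 99.17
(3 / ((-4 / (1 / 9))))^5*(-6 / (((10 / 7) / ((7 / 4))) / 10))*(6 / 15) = 49 / 414720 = 0.00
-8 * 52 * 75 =-31200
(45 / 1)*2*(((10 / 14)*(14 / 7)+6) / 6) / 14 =7.96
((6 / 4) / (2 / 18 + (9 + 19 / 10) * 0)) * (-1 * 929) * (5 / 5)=-25083 / 2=-12541.50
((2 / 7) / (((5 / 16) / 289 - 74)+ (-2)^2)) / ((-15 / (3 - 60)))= -175712 / 11328625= -0.02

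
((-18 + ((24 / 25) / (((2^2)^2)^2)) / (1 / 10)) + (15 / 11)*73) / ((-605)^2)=71793 / 322102000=0.00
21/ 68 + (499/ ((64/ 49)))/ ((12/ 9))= 1248345/ 4352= 286.84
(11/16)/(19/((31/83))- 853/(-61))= 20801/1962240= 0.01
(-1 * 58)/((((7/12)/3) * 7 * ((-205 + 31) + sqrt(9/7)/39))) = 27144 * sqrt(7)/1755008843 + 61399728/250715549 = 0.24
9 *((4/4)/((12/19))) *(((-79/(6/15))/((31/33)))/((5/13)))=-1931787/248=-7789.46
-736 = -736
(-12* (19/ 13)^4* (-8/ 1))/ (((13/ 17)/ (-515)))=-109532194080/ 371293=-295002.04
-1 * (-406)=406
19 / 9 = 2.11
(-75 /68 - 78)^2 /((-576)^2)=3214849 /170459136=0.02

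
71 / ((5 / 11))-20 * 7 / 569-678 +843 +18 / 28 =12809201 / 39830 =321.60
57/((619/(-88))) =-5016/619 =-8.10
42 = 42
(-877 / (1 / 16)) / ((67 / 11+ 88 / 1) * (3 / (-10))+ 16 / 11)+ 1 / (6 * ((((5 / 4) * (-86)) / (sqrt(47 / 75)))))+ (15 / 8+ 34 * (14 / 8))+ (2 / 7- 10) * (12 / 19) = 19109449 / 32984- sqrt(141) / 9675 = 579.35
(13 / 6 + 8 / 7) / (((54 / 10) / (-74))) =-25715 / 567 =-45.35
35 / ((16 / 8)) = 35 / 2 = 17.50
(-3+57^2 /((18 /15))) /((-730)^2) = 5409 /1065800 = 0.01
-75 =-75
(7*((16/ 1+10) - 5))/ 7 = 21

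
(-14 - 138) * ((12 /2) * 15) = -13680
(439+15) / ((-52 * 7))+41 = 7235 / 182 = 39.75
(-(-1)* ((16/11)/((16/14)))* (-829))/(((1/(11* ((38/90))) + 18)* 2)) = -110257/3807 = -28.96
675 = 675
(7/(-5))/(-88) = 7/440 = 0.02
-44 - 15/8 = -45.88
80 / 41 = 1.95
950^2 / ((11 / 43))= 3527954.55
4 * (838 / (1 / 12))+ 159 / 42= 563189 / 14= 40227.79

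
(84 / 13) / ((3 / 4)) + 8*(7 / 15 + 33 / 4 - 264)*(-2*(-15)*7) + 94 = -5574054 / 13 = -428773.38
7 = 7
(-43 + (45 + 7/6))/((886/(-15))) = -95/1772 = -0.05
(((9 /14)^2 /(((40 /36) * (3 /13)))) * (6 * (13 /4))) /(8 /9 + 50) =1108809 /1795360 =0.62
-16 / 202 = -8 / 101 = -0.08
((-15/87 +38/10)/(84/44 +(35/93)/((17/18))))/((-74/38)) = -57935218/71767605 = -0.81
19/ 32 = 0.59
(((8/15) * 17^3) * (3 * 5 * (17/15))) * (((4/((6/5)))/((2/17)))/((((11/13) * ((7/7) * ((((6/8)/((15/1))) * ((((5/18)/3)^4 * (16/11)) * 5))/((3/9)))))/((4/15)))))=4960414232.62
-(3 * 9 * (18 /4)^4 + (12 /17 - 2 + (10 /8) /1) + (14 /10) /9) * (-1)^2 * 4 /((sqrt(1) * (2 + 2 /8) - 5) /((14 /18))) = 948631733 /75735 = 12525.67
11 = 11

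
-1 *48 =-48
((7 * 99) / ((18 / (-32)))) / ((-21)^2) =-176 / 63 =-2.79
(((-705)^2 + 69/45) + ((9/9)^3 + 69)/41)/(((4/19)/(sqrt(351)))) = 1451943748 * sqrt(39)/205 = 44231150.24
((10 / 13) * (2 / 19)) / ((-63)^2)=20 / 980343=0.00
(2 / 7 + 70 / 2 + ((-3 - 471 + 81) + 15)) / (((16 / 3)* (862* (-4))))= 7197 / 386176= 0.02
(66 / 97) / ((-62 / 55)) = -1815 / 3007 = -0.60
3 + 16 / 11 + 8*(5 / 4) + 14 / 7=181 / 11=16.45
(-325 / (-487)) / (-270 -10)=-65 / 27272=-0.00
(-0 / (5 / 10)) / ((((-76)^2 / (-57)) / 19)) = 0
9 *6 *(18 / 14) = 486 / 7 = 69.43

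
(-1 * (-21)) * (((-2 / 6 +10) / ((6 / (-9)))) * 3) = -1827 / 2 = -913.50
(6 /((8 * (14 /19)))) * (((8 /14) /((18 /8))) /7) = 38 /1029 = 0.04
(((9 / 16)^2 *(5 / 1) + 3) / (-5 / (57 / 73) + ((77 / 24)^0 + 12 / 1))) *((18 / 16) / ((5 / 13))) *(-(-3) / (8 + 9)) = 1380483 / 3850240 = 0.36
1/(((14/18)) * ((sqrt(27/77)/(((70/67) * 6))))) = 60 * sqrt(231)/67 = 13.61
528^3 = 147197952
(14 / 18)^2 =0.60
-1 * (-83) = 83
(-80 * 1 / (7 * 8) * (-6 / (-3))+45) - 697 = -4584 / 7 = -654.86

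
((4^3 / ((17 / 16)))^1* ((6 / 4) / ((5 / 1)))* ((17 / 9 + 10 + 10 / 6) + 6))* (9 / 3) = 90112 / 85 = 1060.14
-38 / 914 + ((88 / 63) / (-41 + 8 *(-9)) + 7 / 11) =20843434 / 35787213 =0.58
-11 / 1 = -11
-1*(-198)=198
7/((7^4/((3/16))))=3/5488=0.00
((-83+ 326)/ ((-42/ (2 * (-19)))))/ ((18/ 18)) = 1539/ 7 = 219.86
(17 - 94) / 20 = -3.85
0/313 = 0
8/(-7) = -8/7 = -1.14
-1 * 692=-692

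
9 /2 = 4.50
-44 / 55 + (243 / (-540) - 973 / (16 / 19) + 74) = -17323 / 16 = -1082.69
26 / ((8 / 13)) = 169 / 4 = 42.25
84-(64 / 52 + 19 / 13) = 1057 / 13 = 81.31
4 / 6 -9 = -25 / 3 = -8.33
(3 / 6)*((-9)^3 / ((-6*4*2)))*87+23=21877 / 32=683.66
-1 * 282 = -282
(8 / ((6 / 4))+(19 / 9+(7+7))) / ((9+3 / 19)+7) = 3667 / 2763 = 1.33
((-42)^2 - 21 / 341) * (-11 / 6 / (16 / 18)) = -1804509 / 496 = -3638.12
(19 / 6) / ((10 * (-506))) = -19 / 30360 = -0.00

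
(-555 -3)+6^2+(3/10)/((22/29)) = -114753/220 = -521.60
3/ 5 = 0.60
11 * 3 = 33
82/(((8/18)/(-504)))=-92988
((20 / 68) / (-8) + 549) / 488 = 74659 / 66368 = 1.12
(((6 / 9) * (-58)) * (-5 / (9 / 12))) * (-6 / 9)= -4640 / 27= -171.85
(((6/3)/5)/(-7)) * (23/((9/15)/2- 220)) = 92/15379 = 0.01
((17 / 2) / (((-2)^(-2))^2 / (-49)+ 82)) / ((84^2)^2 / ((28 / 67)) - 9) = 6664 / 7658734993065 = 0.00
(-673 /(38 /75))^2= 2547725625 /1444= 1764352.93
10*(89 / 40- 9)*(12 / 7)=-813 / 7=-116.14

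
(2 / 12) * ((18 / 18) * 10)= 5 / 3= 1.67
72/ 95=0.76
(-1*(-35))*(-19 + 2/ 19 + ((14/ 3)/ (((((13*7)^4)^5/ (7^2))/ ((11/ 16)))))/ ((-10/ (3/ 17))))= -2158574704012181943214829109114346798329889/ 3264060435832189170002527104908284056368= -661.32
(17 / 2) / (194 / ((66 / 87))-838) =-187 / 12810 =-0.01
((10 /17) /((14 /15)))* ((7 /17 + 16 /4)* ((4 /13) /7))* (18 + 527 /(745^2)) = 8991879300 /4087048693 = 2.20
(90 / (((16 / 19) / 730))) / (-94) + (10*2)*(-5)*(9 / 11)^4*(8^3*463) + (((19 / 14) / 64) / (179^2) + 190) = -209874213951867057507 / 19755256377472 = -10623715.02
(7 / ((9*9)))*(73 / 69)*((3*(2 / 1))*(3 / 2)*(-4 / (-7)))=292 / 621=0.47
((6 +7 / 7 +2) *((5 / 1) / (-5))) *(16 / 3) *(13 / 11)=-624 / 11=-56.73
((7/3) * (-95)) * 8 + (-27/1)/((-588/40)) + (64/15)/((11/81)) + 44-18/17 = -233263028/137445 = -1697.14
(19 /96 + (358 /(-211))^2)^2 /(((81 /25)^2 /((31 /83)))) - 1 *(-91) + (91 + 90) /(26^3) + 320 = 8989983476541001616892547 /21854983066223383305216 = 411.35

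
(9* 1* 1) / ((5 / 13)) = 117 / 5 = 23.40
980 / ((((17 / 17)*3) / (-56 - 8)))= -62720 / 3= -20906.67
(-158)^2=24964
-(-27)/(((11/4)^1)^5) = 27648/161051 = 0.17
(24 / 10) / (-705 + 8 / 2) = -12 / 3505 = -0.00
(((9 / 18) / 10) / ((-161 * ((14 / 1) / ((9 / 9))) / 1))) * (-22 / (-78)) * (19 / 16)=-209 / 28129920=-0.00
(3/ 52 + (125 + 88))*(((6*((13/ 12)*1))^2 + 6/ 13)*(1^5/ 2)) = 24606459/ 5408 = 4550.01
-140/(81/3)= -140/27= -5.19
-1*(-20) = 20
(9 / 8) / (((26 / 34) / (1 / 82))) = 153 / 8528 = 0.02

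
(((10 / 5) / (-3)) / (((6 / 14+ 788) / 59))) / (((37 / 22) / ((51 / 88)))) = -7021 / 408406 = -0.02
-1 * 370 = -370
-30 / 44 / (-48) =0.01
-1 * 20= -20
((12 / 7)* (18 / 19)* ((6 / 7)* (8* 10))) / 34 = 51840 / 15827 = 3.28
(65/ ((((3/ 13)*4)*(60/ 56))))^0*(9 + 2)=11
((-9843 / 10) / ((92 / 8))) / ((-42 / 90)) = 29529 / 161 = 183.41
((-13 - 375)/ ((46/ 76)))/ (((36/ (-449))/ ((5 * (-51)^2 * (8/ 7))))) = 19131961840/ 161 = 118832061.12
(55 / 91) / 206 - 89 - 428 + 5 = -9597897 / 18746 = -512.00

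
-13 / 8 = -1.62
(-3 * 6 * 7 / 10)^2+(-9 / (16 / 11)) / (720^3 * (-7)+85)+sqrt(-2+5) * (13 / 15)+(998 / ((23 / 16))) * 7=13 * sqrt(3) / 15+24126521805926921 / 4807434083600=5020.09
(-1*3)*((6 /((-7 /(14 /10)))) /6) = 3 /5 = 0.60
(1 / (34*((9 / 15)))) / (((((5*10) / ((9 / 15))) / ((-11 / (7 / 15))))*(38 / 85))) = -33 / 1064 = -0.03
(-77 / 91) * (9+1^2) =-110 / 13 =-8.46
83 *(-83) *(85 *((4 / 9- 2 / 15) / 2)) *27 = -2459373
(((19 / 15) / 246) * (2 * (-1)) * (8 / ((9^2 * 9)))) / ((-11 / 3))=0.00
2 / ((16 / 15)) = 15 / 8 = 1.88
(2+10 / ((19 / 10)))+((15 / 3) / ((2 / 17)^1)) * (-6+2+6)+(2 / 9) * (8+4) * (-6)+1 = 1468 / 19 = 77.26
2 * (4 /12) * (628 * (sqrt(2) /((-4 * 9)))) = -314 * sqrt(2) /27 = -16.45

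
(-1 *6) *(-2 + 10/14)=54/7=7.71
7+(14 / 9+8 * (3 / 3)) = 149 / 9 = 16.56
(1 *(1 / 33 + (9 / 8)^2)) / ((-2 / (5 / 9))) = -13685 / 38016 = -0.36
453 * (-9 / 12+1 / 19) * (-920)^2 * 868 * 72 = -317498703782400 / 19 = -16710458093810.53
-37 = -37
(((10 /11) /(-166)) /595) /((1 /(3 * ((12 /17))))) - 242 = -446973794 /1846999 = -242.00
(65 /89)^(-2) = 7921 /4225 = 1.87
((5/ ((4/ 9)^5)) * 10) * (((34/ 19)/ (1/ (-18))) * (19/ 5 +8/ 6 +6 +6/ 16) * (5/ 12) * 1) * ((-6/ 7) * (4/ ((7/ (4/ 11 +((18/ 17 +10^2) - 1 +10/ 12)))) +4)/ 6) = 82540858806225/ 20973568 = 3935470.53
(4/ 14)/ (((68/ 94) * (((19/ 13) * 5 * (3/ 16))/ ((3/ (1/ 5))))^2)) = 2033408/ 42959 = 47.33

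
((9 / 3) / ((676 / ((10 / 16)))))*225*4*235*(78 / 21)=793125 / 364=2178.91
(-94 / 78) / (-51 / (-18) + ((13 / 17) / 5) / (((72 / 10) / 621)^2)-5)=-12784 / 12046151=-0.00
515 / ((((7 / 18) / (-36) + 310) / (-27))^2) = 157646658240 / 40349962129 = 3.91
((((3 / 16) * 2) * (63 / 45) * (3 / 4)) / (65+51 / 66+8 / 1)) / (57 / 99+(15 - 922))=-7623 / 1294591360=-0.00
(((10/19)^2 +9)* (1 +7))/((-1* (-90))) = 0.82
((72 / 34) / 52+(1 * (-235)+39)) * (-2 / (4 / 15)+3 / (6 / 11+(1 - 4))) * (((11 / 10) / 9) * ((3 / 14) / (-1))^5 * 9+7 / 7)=36549549770833 / 21394638720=1708.35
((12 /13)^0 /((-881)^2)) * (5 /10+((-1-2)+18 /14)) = -17 /10866254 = -0.00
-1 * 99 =-99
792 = 792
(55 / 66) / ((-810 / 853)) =-853 / 972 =-0.88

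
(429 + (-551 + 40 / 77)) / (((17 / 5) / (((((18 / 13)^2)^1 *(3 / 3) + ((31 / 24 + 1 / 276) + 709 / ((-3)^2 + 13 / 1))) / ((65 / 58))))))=-1644193364999 / 1455191738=-1129.88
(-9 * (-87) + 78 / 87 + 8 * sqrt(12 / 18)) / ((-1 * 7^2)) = -22733 / 1421 - 8 * sqrt(6) / 147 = -16.13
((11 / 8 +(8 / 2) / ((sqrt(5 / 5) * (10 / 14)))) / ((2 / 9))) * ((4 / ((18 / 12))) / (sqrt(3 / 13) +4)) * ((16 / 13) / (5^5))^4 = 109707264 / 214760303497314453125 - 27426816 * sqrt(39) / 2791883945465087890625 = 0.00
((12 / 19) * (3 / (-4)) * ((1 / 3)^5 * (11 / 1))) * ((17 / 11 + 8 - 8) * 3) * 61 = -1037 / 171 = -6.06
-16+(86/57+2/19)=-820/57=-14.39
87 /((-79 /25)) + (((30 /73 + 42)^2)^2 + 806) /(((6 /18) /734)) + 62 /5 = 79933052618311184123 /11217305195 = 7125869469.43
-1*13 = -13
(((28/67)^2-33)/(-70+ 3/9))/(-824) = -0.00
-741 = -741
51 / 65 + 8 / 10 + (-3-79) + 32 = -3147 / 65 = -48.42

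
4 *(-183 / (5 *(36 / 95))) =-1159 / 3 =-386.33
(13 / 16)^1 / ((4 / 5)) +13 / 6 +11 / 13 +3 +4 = 27527 / 2496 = 11.03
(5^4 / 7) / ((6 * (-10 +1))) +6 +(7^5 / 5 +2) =6365041 / 1890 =3367.75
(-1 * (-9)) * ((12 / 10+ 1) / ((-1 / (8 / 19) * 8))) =-1.04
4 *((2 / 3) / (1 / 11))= 88 / 3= 29.33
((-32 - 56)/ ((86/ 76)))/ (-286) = 152/ 559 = 0.27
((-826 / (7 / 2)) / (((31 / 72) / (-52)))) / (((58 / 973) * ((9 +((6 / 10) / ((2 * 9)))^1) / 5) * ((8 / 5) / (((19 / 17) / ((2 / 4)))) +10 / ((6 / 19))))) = 18376669584000 / 2248452041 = 8173.03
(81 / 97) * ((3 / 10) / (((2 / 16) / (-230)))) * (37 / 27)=-61272 / 97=-631.67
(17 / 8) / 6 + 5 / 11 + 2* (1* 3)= 3595 / 528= 6.81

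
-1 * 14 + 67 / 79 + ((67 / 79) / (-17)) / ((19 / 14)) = -336535 / 25517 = -13.19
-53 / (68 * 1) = -53 / 68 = -0.78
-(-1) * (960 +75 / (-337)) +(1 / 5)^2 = 8086462 / 8425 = 959.82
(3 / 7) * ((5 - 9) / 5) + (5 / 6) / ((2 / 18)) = 7.16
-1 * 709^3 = -356400829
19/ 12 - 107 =-1265/ 12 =-105.42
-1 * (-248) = 248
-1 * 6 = -6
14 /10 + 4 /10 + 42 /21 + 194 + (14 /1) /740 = 73193 /370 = 197.82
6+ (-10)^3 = -994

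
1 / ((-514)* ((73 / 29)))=-29 / 37522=-0.00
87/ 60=29/ 20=1.45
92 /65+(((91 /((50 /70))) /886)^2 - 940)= -239449904843 /255123700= -938.56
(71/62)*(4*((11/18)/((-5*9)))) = -781/12555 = -0.06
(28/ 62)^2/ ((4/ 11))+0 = 539/ 961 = 0.56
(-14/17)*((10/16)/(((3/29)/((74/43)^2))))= -1389535/94299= -14.74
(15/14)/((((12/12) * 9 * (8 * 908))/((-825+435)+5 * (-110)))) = -1175/76272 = -0.02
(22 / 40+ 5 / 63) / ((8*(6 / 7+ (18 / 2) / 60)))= 793 / 10152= 0.08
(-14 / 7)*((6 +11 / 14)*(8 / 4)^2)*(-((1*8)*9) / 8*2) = 6840 / 7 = 977.14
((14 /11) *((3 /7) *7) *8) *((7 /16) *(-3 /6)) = -147 /22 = -6.68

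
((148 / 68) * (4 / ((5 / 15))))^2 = 197136 / 289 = 682.13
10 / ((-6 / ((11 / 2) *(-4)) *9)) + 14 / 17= 2248 / 459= 4.90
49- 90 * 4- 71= -382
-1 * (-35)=35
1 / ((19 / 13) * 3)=13 / 57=0.23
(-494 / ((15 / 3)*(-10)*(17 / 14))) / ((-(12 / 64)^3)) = -14163968 / 11475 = -1234.33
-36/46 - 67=-1559/23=-67.78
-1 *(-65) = 65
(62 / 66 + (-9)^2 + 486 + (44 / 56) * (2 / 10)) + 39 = 1402393 / 2310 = 607.10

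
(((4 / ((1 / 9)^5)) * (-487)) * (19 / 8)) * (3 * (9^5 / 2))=-96789648187359 / 4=-24197412046839.75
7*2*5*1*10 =700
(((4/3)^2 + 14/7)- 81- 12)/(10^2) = -803/900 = -0.89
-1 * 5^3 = -125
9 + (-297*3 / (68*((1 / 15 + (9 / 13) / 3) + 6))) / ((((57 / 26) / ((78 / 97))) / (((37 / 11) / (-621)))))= 7967872881 / 884912764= 9.00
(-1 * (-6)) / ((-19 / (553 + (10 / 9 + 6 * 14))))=-11486 / 57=-201.51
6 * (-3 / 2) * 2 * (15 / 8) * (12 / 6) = -135 / 2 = -67.50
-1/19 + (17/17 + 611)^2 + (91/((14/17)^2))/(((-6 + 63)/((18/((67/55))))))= 6675742135/17822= 374578.73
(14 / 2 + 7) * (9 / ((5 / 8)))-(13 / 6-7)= 6193 / 30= 206.43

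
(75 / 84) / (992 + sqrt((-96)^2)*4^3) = 25 / 199808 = 0.00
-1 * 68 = -68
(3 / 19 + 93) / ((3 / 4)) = 2360 / 19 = 124.21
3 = 3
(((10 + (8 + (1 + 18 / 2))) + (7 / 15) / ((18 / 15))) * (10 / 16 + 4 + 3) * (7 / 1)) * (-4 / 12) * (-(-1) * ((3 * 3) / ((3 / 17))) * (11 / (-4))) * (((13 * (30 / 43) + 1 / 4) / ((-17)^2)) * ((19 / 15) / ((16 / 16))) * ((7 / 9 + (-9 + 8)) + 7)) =4459215065459 / 227370240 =19612.13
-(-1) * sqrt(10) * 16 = 16 * sqrt(10) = 50.60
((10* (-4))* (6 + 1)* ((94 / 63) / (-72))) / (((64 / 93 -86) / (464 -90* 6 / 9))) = -2943140 / 107109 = -27.48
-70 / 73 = -0.96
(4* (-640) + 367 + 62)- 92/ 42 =-44797/ 21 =-2133.19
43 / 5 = 8.60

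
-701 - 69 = -770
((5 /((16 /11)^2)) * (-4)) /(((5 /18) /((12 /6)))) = -1089 /16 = -68.06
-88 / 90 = -44 / 45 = -0.98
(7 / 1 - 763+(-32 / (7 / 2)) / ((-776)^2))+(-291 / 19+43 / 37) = -35659414437 / 46301689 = -770.15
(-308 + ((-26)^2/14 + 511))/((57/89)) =156551/399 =392.36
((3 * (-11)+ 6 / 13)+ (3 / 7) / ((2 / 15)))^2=28483569 / 33124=859.91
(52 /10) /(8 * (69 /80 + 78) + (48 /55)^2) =31460 /3821553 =0.01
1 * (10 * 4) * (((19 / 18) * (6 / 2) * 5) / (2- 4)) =-950 / 3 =-316.67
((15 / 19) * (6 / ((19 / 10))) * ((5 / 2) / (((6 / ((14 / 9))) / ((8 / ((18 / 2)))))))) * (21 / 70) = 1400 / 3249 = 0.43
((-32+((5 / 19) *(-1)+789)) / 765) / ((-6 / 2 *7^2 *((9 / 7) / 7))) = -14378 / 392445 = -0.04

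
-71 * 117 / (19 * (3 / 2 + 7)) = -16614 / 323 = -51.44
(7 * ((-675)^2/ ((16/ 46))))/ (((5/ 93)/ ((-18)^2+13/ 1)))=459807728625/ 8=57475966078.12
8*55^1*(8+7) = 6600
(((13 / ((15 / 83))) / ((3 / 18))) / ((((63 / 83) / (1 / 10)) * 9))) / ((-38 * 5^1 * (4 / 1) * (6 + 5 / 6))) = -89557 / 73615500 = -0.00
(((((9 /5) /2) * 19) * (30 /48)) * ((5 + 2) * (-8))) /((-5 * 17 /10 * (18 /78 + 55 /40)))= 124488 /2839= 43.85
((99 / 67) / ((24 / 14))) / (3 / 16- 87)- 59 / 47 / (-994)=-12558905 / 1449239078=-0.01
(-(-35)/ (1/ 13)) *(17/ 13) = 595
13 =13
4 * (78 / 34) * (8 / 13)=96 / 17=5.65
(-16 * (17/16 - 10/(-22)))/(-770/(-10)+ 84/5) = -1335/5159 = -0.26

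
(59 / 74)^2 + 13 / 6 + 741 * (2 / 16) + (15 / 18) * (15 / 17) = 53711837 / 558552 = 96.16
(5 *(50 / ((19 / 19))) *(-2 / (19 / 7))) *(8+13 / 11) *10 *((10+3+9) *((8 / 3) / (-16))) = 3535000 / 57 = 62017.54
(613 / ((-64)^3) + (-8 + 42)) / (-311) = -8912283 / 81526784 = -0.11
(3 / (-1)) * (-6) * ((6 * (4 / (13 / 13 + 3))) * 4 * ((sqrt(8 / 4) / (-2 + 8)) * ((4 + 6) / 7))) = 720 * sqrt(2) / 7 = 145.46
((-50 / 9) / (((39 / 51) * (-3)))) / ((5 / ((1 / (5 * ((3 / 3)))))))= 34 / 351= 0.10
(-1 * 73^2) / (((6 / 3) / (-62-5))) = 357043 / 2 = 178521.50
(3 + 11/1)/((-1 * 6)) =-7/3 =-2.33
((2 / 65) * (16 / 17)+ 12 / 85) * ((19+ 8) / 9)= 564 / 1105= 0.51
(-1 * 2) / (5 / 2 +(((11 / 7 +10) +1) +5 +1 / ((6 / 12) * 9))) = -252 / 2557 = -0.10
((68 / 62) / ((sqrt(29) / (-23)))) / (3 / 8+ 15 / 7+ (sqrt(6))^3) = -4904704 * sqrt(174) / 197029335+ 2058224 * sqrt(29) / 197029335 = -0.27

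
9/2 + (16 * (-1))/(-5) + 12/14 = 599/70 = 8.56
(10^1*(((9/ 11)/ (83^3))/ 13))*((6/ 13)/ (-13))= -540/ 13818376429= -0.00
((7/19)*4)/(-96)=-7/456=-0.02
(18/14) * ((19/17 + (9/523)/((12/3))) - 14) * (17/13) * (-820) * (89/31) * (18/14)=676845620775/10327681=65537.04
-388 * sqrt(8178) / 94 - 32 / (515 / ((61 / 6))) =-194 * sqrt(8178) / 47 - 976 / 1545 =-373.91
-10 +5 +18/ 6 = -2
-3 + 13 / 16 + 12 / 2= 61 / 16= 3.81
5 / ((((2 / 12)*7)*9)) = 10 / 21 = 0.48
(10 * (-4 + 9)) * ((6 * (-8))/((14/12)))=-14400/7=-2057.14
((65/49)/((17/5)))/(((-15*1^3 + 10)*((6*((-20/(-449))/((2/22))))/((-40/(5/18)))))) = 35022/9163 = 3.82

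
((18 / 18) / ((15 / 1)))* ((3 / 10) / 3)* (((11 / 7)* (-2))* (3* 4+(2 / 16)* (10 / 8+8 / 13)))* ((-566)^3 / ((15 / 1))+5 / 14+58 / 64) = 324806238839423 / 104832000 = 3098350.11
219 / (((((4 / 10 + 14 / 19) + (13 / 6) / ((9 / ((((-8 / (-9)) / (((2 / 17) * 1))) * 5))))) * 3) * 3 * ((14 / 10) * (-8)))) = -2808675 / 13226864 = -0.21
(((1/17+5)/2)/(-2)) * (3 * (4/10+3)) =-129/10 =-12.90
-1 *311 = -311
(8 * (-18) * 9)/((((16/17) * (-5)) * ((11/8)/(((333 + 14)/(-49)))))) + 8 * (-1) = -3844112/2695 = -1426.39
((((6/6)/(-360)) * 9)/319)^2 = 1/162817600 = 0.00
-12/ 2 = -6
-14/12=-7/6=-1.17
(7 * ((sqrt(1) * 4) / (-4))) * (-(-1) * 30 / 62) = -105 / 31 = -3.39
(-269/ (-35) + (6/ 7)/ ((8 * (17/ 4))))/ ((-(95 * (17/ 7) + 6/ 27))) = -41292/ 1236665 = -0.03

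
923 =923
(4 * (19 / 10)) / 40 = 0.19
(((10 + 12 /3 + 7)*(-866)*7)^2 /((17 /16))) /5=259292787264 /85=3050503379.58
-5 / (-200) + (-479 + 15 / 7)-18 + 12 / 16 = -494.08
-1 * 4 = -4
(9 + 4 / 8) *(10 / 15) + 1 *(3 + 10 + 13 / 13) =20.33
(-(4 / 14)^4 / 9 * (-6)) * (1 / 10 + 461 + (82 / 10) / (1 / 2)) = 15280 / 7203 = 2.12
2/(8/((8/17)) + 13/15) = 15/134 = 0.11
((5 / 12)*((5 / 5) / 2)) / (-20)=-1 / 96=-0.01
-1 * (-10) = 10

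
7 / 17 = 0.41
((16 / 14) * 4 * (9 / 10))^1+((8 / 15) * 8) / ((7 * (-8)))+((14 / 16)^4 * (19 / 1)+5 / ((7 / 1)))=6833899 / 430080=15.89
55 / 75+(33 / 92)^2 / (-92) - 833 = -9721157327 / 11680320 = -832.27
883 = 883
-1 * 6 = -6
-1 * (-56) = 56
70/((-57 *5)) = -14/57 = -0.25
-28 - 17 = -45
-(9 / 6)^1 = -3 / 2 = -1.50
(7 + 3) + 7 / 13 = 10.54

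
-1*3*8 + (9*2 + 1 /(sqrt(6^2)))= -35 /6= -5.83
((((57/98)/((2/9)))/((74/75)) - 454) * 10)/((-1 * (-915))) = -6546341/1327116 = -4.93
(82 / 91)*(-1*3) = -246 / 91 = -2.70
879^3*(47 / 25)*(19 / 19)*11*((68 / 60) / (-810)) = -221076370273 / 11250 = -19651232.91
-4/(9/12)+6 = 2/3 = 0.67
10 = 10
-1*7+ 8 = 1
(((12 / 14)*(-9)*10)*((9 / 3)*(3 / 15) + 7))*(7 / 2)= -2052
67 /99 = 0.68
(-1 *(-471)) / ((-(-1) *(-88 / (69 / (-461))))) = 32499 / 40568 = 0.80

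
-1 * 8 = -8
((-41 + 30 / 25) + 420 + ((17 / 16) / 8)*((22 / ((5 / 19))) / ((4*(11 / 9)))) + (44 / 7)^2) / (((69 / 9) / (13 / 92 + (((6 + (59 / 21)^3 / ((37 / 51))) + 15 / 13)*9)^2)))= 22916984687664940455158349 / 3612435536287585280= 6343915.19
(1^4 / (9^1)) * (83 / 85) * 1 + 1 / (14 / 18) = 7466 / 5355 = 1.39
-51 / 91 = -0.56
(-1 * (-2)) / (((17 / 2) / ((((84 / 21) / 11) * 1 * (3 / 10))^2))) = 144 / 51425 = 0.00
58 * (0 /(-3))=0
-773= -773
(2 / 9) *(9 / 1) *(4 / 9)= 8 / 9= 0.89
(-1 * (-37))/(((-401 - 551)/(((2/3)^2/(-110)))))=37/235620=0.00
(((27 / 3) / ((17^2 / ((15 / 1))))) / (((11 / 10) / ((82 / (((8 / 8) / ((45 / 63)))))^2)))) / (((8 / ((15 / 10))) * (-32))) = -85100625 / 9969344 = -8.54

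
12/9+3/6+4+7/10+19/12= 487/60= 8.12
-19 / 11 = -1.73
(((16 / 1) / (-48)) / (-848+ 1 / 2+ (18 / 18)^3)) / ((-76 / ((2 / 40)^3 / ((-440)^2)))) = -1 / 298921497600000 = -0.00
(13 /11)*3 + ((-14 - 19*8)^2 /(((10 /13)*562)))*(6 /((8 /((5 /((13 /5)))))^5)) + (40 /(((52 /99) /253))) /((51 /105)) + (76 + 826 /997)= 974429344314518210353 /24515256031625216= 39747.88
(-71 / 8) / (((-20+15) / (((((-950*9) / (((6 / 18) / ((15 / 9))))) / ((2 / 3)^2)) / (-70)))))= 546345 / 224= 2439.04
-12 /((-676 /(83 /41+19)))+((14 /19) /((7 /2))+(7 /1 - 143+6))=-17037780 /131651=-129.42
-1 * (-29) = 29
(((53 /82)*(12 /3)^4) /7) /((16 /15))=6360 /287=22.16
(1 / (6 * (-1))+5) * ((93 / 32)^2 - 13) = -135227 / 6144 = -22.01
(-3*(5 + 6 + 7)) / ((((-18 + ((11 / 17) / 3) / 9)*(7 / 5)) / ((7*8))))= 991440 / 8251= 120.16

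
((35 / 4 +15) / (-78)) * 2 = -95 / 156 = -0.61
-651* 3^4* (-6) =316386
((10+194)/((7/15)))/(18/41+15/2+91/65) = 1254600/26803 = 46.81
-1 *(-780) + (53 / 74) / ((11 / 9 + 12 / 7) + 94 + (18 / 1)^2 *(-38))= 44418364941 / 56946626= 780.00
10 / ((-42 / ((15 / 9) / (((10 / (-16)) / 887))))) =35480 / 63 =563.17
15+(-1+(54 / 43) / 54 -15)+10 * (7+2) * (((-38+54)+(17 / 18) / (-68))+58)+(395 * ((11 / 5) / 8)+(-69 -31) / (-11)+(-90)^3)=-2732897549 / 3784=-722224.51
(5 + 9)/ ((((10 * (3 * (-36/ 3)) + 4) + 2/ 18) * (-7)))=18/ 3203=0.01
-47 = -47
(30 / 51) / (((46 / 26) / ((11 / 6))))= 715 / 1173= 0.61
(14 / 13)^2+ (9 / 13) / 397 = 77929 / 67093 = 1.16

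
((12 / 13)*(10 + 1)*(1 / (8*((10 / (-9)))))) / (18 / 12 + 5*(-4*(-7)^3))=-297 / 1783990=-0.00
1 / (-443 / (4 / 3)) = -4 / 1329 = -0.00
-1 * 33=-33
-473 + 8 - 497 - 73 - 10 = -1045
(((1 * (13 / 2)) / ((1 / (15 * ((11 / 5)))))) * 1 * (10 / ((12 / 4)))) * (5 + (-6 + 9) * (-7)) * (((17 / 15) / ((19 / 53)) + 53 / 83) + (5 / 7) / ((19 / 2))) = -1468131808 / 33117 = -44331.67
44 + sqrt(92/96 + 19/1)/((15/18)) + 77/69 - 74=-1993/69 + sqrt(2874)/10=-23.52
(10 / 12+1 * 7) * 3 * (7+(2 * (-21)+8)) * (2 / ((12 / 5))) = -2115 / 4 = -528.75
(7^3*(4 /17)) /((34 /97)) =66542 /289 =230.25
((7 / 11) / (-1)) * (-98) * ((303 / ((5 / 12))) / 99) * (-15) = -831432 / 121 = -6871.34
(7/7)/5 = 1/5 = 0.20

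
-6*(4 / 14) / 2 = -6 / 7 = -0.86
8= 8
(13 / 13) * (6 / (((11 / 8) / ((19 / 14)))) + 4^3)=5384 / 77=69.92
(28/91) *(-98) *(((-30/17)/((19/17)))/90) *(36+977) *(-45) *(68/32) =-12657435/247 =-51244.68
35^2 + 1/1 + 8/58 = 35558/29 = 1226.14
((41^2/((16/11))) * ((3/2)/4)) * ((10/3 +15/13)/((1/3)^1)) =9707775/1664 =5834.00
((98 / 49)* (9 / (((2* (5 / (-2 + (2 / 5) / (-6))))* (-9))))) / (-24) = -31 / 1800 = -0.02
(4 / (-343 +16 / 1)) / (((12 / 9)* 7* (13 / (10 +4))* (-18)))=1 / 12753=0.00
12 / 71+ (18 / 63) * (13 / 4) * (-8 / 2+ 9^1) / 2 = 4951 / 1988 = 2.49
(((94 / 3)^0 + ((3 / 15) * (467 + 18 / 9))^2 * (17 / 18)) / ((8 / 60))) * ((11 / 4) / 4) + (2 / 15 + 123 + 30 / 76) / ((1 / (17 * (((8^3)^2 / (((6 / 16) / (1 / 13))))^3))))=353288205576964365611731949 / 1081978560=326520523268930916.35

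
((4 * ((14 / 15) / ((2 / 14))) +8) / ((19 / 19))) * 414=70656 / 5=14131.20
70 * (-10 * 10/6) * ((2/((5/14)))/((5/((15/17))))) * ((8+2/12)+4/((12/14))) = -754600/51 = -14796.08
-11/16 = -0.69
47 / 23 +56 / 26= 4.20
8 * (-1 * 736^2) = -4333568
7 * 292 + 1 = 2045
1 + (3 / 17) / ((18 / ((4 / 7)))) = 359 / 357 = 1.01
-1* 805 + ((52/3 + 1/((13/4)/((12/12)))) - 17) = -31370/39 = -804.36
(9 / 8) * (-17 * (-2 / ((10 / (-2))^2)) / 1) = 153 / 100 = 1.53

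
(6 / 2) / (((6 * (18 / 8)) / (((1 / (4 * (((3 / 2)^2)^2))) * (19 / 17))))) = 0.01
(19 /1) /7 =19 /7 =2.71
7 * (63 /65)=441 /65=6.78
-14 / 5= -2.80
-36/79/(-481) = 36/37999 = 0.00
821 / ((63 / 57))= 15599 / 21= 742.81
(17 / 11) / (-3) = -17 / 33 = -0.52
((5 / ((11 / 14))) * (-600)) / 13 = -42000 / 143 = -293.71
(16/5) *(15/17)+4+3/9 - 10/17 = 6.57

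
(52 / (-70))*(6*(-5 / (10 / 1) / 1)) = 78 / 35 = 2.23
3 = 3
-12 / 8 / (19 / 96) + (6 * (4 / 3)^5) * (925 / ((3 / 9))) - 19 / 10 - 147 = 359133263 / 5130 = 70006.48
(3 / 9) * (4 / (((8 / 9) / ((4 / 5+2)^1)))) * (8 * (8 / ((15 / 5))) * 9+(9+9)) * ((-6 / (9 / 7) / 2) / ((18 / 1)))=-343 / 3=-114.33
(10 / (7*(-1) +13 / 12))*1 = -120 / 71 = -1.69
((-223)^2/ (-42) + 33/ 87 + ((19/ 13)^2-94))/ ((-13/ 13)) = 262553201/ 205842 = 1275.51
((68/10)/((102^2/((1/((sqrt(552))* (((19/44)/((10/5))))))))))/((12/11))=121* sqrt(138)/12034980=0.00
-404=-404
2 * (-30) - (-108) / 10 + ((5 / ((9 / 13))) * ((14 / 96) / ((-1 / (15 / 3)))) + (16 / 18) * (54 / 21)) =-788969 / 15120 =-52.18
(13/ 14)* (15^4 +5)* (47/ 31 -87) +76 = -872085258/ 217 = -4018826.07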